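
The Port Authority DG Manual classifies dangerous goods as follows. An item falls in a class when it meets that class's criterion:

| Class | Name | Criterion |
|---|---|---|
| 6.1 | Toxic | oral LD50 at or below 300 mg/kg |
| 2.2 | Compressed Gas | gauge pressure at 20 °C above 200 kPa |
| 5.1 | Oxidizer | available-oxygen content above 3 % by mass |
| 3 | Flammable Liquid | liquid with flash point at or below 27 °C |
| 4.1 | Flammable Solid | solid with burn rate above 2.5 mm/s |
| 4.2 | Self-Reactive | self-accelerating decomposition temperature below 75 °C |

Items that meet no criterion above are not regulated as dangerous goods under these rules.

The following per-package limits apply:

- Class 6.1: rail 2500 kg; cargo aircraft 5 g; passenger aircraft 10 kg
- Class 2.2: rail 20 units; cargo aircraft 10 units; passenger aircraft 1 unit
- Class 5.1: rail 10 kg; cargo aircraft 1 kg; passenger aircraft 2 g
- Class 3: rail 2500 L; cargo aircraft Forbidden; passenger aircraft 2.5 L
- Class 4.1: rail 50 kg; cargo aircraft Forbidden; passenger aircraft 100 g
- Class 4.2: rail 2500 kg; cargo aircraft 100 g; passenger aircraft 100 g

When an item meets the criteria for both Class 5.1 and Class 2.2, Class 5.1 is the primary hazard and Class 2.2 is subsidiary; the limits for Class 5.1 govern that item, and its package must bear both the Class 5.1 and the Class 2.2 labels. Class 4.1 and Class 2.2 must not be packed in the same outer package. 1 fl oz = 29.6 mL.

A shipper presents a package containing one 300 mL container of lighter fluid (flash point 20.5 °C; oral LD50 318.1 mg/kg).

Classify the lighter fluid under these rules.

Lighter fluid: flash point 20.5 °C ≤ 27 °C → Class 3 (Flammable Liquid).

Class 3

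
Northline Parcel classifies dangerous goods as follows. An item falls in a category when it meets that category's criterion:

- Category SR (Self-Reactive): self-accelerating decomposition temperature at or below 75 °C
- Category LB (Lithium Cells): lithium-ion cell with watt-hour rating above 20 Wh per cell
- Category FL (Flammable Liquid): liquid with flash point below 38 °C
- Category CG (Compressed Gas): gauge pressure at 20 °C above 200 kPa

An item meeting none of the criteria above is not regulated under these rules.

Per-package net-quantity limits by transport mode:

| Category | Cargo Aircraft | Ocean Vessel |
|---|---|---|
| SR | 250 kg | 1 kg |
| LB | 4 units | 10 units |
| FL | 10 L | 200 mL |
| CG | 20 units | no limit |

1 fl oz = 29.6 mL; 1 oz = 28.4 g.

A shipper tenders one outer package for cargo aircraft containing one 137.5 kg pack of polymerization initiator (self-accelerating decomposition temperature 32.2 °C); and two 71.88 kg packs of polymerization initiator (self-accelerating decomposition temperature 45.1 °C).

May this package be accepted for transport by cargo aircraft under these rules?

No

The polymerization initiator has self-accelerating decomposition temperature 32.2 °C, which is ≤ 75 °C, so it is Category SR (Self-Reactive).
Self-accelerating decomposition temperature 45.1 °C meets the Category SR criterion (Self-Reactive), so the polymerization initiator is Category SR.
Total Category SR: 137.5 kg + (two 71.88 kg packs = 143.76 kg) = 281.26 kg.
That exceeds the Category SR cargo aircraft limit of 250 kg.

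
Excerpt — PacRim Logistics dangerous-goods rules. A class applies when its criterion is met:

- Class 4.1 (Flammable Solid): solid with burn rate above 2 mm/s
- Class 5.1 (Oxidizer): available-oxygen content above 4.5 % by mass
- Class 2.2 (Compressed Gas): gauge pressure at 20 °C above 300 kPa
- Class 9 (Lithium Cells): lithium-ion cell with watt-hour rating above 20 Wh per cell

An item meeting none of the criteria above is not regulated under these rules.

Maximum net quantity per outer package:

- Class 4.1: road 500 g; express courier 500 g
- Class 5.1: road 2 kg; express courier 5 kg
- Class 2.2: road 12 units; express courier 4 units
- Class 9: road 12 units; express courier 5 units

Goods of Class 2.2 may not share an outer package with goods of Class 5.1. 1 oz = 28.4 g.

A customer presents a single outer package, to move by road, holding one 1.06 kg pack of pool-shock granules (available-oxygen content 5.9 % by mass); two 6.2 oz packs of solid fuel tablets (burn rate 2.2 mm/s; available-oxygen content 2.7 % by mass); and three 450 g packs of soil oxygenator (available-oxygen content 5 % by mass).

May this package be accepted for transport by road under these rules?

Pool-shock granules: available-oxygen content 5.9 % by mass > 4.5 % by mass → Class 5.1 (Oxidizer).
Burn rate 2.2 mm/s meets the Class 4.1 criterion (Flammable Solid), so the solid fuel tablets are Class 4.1.
With available-oxygen content 5 % by mass (> 4.5 % by mass), the soil oxygenator falls in Class 5.1.
Total Class 5.1: 1.06 kg + (three 450 g packs = 1.35 kg) = 2.41 kg.
2.41 kg exceeds the road limit of 2 kg for Class 5.1.
Class 4.1 quantity: two 6.2 oz packs = 352.16 g.
352.16 g is within the road limit of 500 g for Class 4.1.
The segregation rule (Class 2.2 with Class 5.1) does not apply to Class 5.1 with Class 4.1.

No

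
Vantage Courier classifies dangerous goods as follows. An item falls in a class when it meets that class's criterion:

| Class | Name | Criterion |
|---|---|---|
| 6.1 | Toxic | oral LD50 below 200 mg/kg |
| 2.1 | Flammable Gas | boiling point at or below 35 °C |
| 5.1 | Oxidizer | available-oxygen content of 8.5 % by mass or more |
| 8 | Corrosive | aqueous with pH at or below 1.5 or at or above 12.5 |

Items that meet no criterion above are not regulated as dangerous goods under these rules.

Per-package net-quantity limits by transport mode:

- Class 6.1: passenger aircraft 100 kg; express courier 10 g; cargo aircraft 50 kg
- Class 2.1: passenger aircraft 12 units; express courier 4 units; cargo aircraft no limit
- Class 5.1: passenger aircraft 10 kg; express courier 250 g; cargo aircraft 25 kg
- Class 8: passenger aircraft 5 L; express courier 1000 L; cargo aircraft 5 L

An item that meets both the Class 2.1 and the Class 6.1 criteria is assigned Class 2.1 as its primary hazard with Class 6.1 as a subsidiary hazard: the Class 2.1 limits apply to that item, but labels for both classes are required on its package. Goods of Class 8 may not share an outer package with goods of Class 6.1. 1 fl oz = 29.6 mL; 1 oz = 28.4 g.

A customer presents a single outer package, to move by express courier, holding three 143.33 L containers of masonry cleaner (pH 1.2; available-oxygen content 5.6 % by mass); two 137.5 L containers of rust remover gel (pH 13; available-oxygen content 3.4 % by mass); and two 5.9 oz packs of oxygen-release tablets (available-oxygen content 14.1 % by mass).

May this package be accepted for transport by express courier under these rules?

pH 1.2 meets the Class 8 criterion (Corrosive), so the masonry cleaner is Class 8.
pH 13 meets the Class 8 criterion (Corrosive), so the rust remover gel is Class 8.
With available-oxygen content 14.1 % by mass (≥ 8.5 % by mass), the oxygen-release tablets fall in Class 5.1.
Class 8 net quantity: (three 143.33 L containers = 429.99 L) + (two 137.5 L containers = 275 L) = 704.99 L.
704.99 L ≤ 1000 L (express courier limit, Class 8) — within limit.
Class 5.1 quantity: two 5.9 oz packs = 335.12 g.
335.12 g exceeds the express courier limit of 250 g for Class 5.1.
The segregation rule (Class 8 with Class 6.1) does not apply to Class 8 with Class 5.1.

No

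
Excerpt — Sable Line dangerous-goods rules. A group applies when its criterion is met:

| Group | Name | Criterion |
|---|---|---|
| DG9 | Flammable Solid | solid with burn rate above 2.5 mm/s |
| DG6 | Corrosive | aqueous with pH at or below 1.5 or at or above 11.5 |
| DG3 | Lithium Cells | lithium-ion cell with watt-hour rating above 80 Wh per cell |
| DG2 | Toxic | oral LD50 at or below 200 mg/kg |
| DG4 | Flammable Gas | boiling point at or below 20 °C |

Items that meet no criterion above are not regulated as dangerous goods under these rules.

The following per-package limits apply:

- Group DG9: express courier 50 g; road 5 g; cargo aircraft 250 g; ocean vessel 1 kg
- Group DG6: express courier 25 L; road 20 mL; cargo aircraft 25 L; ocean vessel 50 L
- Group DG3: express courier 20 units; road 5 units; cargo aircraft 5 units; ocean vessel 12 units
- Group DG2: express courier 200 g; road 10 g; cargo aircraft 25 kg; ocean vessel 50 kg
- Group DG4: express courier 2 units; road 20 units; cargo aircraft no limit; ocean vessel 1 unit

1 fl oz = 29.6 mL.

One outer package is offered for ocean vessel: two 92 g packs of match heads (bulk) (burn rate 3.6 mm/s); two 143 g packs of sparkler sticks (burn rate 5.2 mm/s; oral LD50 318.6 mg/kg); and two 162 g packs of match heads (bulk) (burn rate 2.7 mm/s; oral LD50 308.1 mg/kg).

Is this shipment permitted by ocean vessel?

Yes

Match heads (bulk): burn rate 3.6 mm/s > 2.5 mm/s → Group DG9 (Flammable Solid).
Burn rate 5.2 mm/s meets the Group DG9 criterion (Flammable Solid), so the sparkler sticks are Group DG9.
The match heads (bulk) have burn rate 2.7 mm/s, which is > 2.5 mm/s, so they are Group DG9 (Flammable Solid).
Total Group DG9: (two 92 g packs = 184 g) + (two 143 g packs = 286 g) + (two 162 g packs = 324 g) = 794 g.
That is within the Group DG9 ocean vessel limit of 1 kg.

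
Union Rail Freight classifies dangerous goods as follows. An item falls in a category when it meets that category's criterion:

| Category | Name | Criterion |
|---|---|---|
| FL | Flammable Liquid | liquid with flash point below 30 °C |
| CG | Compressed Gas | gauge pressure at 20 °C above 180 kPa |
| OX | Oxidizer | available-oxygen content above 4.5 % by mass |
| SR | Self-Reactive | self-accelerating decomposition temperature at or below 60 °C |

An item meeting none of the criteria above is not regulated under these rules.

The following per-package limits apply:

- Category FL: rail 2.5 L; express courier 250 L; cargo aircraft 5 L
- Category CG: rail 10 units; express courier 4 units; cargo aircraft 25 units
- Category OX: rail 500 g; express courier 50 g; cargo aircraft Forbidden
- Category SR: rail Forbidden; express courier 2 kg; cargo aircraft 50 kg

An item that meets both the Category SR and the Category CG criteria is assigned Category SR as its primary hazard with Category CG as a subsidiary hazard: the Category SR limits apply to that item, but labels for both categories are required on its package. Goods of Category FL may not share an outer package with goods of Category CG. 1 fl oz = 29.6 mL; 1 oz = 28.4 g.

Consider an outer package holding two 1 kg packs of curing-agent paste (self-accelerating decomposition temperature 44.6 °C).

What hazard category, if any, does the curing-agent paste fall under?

Category SR

The curing-agent paste has self-accelerating decomposition temperature 44.6 °C, which is ≤ 60 °C, so it is Category SR (Self-Reactive).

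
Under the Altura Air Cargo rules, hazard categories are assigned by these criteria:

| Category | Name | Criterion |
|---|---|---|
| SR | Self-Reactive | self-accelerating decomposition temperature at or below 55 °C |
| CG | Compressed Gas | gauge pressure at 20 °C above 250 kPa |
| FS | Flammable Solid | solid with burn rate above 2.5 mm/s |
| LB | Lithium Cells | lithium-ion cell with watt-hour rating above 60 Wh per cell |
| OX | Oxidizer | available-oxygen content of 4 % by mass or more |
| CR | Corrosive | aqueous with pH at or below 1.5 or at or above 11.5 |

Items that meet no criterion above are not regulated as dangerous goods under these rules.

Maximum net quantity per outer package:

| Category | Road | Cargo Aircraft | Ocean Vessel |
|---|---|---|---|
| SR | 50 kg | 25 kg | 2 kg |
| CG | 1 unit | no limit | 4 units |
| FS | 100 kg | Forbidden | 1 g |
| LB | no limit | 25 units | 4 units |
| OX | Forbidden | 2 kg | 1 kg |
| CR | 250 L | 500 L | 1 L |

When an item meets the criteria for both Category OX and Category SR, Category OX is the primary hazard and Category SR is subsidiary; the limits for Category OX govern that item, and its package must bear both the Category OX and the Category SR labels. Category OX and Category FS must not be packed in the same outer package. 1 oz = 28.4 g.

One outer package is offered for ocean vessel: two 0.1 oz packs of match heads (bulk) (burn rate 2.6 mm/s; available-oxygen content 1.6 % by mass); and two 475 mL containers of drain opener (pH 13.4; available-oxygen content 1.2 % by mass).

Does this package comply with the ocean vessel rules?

No

Burn rate 2.6 mm/s meets the Category FS criterion (Flammable Solid), so the match heads (bulk) are Category FS.
pH 13.4 meets the Category CR criterion (Corrosive), so the drain opener is Category CR.
Category CR quantity: two 475 mL containers = 950 mL.
950 mL ≤ 1 L (ocean vessel limit, Category CR) — within limit.
Category FS quantity: two 0.1 oz packs = 5.68 g.
5.68 g exceeds the ocean vessel limit of 1 g for Category FS.
The segregation rule (Category OX with Category FS) does not apply to Category CR with Category FS.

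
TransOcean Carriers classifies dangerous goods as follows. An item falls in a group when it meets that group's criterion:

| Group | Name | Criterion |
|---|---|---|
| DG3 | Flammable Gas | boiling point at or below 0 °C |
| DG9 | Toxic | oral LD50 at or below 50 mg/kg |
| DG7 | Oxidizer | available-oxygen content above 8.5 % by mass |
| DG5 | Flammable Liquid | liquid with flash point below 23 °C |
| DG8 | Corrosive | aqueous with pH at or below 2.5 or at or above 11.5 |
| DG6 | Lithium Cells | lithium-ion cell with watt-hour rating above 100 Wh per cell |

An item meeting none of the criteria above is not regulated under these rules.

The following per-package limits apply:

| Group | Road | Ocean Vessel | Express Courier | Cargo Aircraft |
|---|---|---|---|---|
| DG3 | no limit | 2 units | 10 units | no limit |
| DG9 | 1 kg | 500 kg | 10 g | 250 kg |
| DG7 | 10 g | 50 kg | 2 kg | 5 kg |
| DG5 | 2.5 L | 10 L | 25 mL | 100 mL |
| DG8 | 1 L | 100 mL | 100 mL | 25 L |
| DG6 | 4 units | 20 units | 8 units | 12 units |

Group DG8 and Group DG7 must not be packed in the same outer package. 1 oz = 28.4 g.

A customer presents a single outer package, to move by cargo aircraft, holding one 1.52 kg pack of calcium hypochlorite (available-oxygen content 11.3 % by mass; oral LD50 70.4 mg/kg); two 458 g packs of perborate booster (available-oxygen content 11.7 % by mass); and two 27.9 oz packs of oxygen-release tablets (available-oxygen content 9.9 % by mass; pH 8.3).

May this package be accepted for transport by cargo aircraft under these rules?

Yes

Calcium hypochlorite: available-oxygen content 11.3 % by mass > 8.5 % by mass → Group DG7 (Oxidizer).
With available-oxygen content 11.7 % by mass (> 8.5 % by mass), the perborate booster falls in Group DG7.
Available-oxygen content 9.9 % by mass meets the Group DG7 criterion (Oxidizer), so the oxygen-release tablets are Group DG7.
Group DG7 net quantity: 1.52 kg + (two 458 g packs = 916 g) + (two 27.9 oz packs = 1584.72 g) = 4020.72 g.
That is within the Group DG7 cargo aircraft limit of 5 kg.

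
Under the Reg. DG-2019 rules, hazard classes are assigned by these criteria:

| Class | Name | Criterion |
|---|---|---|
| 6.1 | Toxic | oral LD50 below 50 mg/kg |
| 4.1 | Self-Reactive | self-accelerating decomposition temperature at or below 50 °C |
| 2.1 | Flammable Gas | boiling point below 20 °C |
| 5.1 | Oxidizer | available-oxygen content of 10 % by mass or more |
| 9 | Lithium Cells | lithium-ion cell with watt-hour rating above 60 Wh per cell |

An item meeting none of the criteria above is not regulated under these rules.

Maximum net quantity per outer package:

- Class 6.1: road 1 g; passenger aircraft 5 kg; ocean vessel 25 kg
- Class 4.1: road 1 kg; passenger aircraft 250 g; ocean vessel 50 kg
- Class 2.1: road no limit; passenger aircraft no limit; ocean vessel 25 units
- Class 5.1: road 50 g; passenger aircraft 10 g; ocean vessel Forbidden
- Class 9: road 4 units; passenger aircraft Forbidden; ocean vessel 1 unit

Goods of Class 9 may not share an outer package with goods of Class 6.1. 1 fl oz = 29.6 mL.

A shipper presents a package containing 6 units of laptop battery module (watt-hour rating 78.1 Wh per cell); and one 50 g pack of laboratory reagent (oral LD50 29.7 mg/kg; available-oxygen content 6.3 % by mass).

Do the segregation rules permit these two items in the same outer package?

No

Watt-hour rating 78.1 Wh per cell meets the Class 9 criterion (Lithium Cells), so the laptop battery module is Class 9.
With oral LD50 29.7 mg/kg (< 50 mg/kg), the laboratory reagent falls in Class 6.1.
Class 9 and Class 6.1 may not share an outer package.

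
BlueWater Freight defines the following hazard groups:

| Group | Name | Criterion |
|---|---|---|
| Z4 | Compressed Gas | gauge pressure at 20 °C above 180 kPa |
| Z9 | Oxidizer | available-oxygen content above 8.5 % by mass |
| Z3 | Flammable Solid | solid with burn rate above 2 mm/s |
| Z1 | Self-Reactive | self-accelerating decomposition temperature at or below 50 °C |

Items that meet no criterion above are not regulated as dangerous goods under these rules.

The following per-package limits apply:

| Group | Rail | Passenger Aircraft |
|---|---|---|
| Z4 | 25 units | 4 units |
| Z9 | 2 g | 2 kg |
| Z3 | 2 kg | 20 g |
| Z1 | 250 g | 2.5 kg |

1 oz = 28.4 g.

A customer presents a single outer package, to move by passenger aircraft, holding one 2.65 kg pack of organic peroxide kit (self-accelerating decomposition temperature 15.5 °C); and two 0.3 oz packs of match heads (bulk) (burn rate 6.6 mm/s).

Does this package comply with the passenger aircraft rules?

No

The organic peroxide kit has self-accelerating decomposition temperature 15.5 °C, which is ≤ 50 °C, so it is Group Z1 (Self-Reactive).
The match heads (bulk) have burn rate 6.6 mm/s, which is > 2 mm/s, so they are Group Z3 (Flammable Solid).
Group Z1 quantity: 2.65 kg.
2.65 kg exceeds the passenger aircraft limit of 2.5 kg for Group Z1.
Group Z3 quantity: two 0.3 oz packs = 17.04 g.
17.04 g is within the passenger aircraft limit of 20 g for Group Z3.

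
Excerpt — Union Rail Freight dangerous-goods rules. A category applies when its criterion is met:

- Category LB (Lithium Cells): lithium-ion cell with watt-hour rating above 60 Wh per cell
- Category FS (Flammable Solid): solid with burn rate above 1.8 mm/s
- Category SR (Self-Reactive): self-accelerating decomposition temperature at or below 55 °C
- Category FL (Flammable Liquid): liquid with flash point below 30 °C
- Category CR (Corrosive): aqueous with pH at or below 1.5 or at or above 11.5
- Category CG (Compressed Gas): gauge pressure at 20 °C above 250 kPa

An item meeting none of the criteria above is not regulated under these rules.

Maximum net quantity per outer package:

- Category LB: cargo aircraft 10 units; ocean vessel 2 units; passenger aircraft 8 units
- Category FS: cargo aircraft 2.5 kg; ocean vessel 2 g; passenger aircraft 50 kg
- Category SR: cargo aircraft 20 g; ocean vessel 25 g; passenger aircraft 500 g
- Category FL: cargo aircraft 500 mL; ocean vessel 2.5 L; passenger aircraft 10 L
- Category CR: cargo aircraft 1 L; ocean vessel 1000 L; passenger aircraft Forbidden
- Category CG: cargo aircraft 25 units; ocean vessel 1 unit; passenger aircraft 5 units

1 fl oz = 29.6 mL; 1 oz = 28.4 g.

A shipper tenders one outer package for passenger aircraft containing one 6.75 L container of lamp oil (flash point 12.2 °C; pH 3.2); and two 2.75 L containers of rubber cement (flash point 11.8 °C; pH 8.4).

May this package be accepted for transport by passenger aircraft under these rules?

With flash point 12.2 °C (< 30 °C), the lamp oil falls in Category FL.
Rubber cement: flash point 11.8 °C < 30 °C → Category FL (Flammable Liquid).
Category FL net quantity: 6.75 L + (two 2.75 L containers = 5.5 L) = 12.25 L.
That exceeds the Category FL passenger aircraft limit of 10 L.

No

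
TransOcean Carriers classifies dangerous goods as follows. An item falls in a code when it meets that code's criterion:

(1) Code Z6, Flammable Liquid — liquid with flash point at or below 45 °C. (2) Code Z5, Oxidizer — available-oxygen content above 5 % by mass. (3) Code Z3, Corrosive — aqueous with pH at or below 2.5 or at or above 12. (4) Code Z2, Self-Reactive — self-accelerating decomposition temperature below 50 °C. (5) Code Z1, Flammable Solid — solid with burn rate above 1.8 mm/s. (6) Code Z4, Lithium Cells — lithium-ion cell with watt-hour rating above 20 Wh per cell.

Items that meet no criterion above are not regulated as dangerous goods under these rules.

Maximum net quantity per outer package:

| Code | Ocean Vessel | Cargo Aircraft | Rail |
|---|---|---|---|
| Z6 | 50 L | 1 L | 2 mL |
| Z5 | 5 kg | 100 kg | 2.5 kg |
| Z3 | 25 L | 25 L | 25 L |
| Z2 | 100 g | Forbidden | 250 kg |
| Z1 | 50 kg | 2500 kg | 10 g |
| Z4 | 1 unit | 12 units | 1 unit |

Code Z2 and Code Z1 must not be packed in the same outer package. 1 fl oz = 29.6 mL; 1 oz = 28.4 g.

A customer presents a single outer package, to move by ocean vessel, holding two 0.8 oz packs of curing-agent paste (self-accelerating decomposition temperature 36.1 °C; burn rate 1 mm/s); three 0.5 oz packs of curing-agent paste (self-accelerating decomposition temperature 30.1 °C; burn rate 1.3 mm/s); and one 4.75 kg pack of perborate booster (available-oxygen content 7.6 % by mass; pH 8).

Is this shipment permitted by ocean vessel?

Yes

With self-accelerating decomposition temperature 36.1 °C (< 50 °C), the curing-agent paste falls in Code Z2.
Self-accelerating decomposition temperature 30.1 °C meets the Code Z2 criterion (Self-Reactive), so the curing-agent paste is Code Z2.
Available-oxygen content 7.6 % by mass meets the Code Z5 criterion (Oxidizer), so the perborate booster is Code Z5.
Total Code Z2: (two 0.8 oz packs = 45.44 g) + (three 0.5 oz packs = 42.6 g) = 88.04 g.
88.04 g ≤ 100 g (ocean vessel limit, Code Z2) — within limit.
Code Z5 quantity: 4.75 kg.
4.75 kg is within the ocean vessel limit of 5 kg for Code Z5.
The segregation rule (Code Z2 with Code Z1) does not apply to Code Z2 with Code Z5.
Every hazard code is within its ocean vessel limit and no segregation rule is violated.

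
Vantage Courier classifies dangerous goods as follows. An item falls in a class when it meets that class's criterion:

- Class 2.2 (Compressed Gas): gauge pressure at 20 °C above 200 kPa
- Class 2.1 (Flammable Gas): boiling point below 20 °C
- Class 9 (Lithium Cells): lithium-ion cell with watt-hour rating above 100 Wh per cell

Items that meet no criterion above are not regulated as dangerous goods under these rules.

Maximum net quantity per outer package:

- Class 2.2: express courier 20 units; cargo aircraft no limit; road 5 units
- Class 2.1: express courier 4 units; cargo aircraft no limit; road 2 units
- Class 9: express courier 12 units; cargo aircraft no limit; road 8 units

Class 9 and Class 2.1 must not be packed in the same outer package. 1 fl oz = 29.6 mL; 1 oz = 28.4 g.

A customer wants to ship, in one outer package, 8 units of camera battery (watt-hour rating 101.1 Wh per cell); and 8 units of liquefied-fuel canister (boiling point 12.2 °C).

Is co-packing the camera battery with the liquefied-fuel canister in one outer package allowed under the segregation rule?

No

Camera battery: watt-hour rating 101.1 Wh per cell > 100 Wh per cell → Class 9 (Lithium Cells).
With boiling point 12.2 °C (< 20 °C), the liquefied-fuel canister falls in Class 2.1.
Class 9 and Class 2.1 may not share an outer package.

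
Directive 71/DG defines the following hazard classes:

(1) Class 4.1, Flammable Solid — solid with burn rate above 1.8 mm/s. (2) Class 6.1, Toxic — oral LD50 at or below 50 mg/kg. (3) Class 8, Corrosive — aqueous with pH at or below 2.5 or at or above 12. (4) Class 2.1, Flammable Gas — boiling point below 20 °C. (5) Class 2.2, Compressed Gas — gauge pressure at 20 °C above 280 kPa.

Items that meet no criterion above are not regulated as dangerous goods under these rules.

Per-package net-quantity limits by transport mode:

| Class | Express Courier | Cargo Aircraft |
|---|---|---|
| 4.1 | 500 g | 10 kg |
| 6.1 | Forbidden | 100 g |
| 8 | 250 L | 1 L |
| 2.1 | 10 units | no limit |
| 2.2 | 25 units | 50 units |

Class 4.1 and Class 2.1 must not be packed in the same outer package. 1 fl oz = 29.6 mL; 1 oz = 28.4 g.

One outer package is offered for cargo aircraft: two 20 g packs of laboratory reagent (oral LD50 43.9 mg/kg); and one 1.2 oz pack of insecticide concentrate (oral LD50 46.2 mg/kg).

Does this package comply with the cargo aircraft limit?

Yes

Oral LD50 43.9 mg/kg meets the Class 6.1 criterion (Toxic), so the laboratory reagent is Class 6.1.
With oral LD50 46.2 mg/kg (≤ 50 mg/kg), the insecticide concentrate falls in Class 6.1.
Total Class 6.1: (two 20 g packs = 40 g) + (one 1.2 oz pack = 34.08 g) = 74.08 g.
74.08 g ≤ 100 g (cargo aircraft limit, Class 6.1) — within limit.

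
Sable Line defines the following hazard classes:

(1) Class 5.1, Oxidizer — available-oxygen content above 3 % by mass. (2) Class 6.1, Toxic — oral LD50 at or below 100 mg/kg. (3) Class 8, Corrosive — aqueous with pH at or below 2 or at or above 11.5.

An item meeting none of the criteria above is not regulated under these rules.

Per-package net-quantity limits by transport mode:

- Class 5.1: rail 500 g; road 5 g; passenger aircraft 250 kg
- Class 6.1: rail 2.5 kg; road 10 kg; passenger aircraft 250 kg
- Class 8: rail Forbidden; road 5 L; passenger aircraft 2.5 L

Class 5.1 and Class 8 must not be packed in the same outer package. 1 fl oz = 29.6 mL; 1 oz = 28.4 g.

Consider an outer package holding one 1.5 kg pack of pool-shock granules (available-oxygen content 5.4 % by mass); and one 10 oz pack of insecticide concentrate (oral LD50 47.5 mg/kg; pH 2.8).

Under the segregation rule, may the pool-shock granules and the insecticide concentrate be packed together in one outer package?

Yes

Available-oxygen content 5.4 % by mass meets the Class 5.1 criterion (Oxidizer), so the pool-shock granules are Class 5.1.
With oral LD50 47.5 mg/kg (≤ 100 mg/kg), the insecticide concentrate falls in Class 6.1.
No segregation rule bars Class 5.1 with Class 6.1.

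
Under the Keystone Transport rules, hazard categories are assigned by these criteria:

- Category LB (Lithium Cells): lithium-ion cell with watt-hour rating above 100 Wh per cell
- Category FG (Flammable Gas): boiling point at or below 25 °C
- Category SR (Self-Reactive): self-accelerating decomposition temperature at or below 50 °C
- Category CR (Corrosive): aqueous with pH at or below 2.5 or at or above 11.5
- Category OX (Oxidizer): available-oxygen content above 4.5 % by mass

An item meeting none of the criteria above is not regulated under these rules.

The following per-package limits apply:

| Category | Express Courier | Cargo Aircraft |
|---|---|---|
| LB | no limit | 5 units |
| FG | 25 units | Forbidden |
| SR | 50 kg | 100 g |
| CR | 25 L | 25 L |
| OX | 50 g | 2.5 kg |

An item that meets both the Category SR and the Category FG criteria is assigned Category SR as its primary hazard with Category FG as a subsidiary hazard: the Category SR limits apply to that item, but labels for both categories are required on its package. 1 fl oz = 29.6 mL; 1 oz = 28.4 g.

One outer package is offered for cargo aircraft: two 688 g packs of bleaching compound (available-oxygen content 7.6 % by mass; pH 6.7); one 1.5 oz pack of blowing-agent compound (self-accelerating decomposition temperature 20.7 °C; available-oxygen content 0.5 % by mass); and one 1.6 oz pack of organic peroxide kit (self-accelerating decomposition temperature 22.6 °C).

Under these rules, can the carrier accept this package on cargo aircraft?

Available-oxygen content 7.6 % by mass meets the Category OX criterion (Oxidizer), so the bleaching compound is Category OX.
Self-accelerating decomposition temperature 20.7 °C meets the Category SR criterion (Self-Reactive), so the blowing-agent compound is Category SR.
Organic peroxide kit: self-accelerating decomposition temperature 22.6 °C ≤ 50 °C → Category SR (Self-Reactive).
Total Category SR: (one 1.5 oz pack = 42.6 g) + (one 1.6 oz pack = 45.44 g) = 88.04 g.
88.04 g is within the cargo aircraft limit of 100 g for Category SR.
Category OX quantity: two 688 g packs = 1.376 kg.
1.376 kg is within the cargo aircraft limit of 2.5 kg for Category OX.
Every hazard category is within its cargo aircraft limit and no segregation rule is violated.

Yes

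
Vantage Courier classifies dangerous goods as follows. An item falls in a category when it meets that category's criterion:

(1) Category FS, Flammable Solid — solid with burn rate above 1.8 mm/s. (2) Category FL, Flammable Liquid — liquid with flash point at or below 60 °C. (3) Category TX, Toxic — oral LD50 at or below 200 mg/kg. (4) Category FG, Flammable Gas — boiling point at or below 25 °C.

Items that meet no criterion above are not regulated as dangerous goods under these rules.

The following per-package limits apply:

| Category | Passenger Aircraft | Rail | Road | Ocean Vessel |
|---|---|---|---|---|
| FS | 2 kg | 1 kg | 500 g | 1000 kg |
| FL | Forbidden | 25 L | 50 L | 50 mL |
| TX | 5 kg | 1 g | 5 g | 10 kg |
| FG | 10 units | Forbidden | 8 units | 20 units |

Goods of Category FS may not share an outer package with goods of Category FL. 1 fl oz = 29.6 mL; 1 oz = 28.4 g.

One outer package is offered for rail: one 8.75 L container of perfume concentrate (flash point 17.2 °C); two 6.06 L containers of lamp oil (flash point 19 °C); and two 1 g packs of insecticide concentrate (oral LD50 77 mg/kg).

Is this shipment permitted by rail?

No

With flash point 17.2 °C (≤ 60 °C), the perfume concentrate falls in Category FL.
The lamp oil has flash point 19 °C, which is ≤ 60 °C, so it is Category FL (Flammable Liquid).
The insecticide concentrate has oral LD50 77 mg/kg, which is ≤ 200 mg/kg, so it is Category TX (Toxic).
Category TX quantity: two 1 g packs = 2 g.
2 g > 1 g (rail limit, Category TX) — over the limit.
Total Category FL: 8.75 L + (two 6.06 L containers = 12.12 L) = 20.87 L.
20.87 L is within the rail limit of 25 L for Category FL.
The segregation rule (Category FS with Category FL) does not apply to Category TX with Category FL.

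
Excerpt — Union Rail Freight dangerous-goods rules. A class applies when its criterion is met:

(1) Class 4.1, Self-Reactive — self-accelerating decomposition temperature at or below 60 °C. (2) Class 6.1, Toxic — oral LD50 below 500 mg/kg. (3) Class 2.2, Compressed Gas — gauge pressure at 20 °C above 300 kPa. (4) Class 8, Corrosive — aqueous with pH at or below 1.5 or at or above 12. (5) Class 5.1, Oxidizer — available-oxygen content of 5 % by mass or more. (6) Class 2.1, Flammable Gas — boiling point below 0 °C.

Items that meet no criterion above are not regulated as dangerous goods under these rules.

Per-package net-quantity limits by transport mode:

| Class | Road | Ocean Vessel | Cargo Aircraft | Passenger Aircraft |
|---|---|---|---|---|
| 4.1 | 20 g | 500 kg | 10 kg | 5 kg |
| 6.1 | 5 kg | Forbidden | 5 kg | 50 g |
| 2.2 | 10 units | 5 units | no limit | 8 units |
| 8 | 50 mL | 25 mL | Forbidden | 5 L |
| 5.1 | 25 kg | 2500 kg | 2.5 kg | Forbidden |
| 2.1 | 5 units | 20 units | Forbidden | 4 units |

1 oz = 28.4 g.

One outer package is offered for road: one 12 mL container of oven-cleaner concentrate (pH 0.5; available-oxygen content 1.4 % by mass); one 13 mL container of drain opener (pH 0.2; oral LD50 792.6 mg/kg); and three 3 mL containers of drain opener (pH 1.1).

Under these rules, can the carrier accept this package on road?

pH 0.5 meets the Class 8 criterion (Corrosive), so the oven-cleaner concentrate is Class 8.
The drain opener has pH 0.2, which is ≤ 1.5, so it is Class 8 (Corrosive).
Drain opener: pH 1.1 ≤ 1.5 → Class 8 (Corrosive).
Total Class 8: 12 mL + 13 mL + (three 3 mL containers = 9 mL) = 34 mL.
34 mL is within the road limit of 50 mL for Class 8.

Yes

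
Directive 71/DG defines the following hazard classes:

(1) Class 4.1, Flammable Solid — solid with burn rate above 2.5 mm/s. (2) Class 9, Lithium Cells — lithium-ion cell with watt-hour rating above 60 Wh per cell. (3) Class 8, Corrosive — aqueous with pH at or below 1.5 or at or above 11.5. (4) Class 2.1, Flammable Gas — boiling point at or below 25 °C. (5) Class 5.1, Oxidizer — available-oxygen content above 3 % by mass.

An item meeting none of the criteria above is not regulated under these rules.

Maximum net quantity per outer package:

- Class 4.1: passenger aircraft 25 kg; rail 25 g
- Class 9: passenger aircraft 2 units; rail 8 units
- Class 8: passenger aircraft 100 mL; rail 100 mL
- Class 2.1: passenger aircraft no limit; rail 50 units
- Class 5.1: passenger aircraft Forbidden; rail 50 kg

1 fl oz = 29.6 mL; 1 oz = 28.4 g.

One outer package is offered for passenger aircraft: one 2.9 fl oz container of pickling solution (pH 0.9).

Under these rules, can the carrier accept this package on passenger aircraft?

Pickling solution: pH 0.9 ≤ 1.5 → Class 8 (Corrosive).
Class 8 quantity: one 2.9 fl oz container = 85.84 mL.
85.84 mL ≤ 100 mL (passenger aircraft limit, Class 8) — within limit.

Yes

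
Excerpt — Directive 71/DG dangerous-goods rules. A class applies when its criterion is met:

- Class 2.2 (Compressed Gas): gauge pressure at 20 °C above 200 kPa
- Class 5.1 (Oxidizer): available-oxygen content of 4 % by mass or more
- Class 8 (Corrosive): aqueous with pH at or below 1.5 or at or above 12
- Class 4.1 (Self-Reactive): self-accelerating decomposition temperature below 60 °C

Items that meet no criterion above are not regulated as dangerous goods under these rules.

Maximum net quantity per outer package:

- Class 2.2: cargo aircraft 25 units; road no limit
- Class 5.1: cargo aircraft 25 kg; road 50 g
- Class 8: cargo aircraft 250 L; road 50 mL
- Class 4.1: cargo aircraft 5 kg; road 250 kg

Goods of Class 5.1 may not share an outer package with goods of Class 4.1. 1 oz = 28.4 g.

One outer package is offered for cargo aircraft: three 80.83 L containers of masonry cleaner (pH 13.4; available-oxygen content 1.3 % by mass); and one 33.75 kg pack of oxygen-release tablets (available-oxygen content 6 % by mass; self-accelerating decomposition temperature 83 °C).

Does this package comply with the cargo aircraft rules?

No

Masonry cleaner: pH 13.4 ≥ 12 → Class 8 (Corrosive).
With available-oxygen content 6 % by mass (≥ 4 % by mass), the oxygen-release tablets fall in Class 5.1.
Class 5.1 quantity: 33.75 kg.
That exceeds the Class 5.1 cargo aircraft limit of 25 kg.
Class 8 quantity: three 80.83 L containers = 242.49 L.
242.49 L is within the cargo aircraft limit of 250 L for Class 8.
The segregation rule (Class 5.1 with Class 4.1) does not apply to Class 5.1 with Class 8.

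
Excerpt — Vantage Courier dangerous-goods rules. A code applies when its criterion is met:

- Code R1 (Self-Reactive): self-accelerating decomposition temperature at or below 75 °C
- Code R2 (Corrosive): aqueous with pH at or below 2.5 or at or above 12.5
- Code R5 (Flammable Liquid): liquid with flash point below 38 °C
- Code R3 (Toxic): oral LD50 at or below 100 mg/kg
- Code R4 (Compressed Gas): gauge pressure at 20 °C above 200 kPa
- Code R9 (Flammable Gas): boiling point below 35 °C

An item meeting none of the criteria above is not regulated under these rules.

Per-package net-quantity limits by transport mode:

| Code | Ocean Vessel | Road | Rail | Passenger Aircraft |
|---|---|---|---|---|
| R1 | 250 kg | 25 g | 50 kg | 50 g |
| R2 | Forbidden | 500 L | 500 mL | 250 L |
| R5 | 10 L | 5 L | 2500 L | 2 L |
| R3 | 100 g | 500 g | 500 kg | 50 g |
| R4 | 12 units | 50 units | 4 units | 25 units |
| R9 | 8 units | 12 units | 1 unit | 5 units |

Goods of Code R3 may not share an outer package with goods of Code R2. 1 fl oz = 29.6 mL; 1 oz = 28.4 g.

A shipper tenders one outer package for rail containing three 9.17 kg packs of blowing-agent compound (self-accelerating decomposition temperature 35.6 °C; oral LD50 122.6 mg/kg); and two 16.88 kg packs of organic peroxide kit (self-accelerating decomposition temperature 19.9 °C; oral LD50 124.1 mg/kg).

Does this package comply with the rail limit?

Blowing-agent compound: self-accelerating decomposition temperature 35.6 °C ≤ 75 °C → Code R1 (Self-Reactive).
Organic peroxide kit: self-accelerating decomposition temperature 19.9 °C ≤ 75 °C → Code R1 (Self-Reactive).
Total Code R1: (three 9.17 kg packs = 27.51 kg) + (two 16.88 kg packs = 33.76 kg) = 61.27 kg.
61.27 kg > 50 kg (rail limit, Code R1) — over the limit.

No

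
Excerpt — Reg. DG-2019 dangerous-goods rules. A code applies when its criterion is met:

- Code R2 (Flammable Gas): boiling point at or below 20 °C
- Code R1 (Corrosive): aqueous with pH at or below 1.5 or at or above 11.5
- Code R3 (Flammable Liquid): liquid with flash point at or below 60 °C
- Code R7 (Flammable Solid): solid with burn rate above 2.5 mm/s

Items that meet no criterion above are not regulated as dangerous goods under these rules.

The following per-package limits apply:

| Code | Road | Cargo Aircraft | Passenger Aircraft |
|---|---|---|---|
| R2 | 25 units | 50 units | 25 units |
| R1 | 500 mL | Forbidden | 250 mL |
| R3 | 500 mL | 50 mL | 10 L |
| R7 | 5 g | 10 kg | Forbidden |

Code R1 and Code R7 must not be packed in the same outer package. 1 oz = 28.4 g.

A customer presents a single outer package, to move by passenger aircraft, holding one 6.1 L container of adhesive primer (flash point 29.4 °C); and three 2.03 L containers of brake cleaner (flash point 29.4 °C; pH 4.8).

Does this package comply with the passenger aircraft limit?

No

Flash point 29.4 °C meets the Code R3 criterion (Flammable Liquid), so the adhesive primer is Code R3.
Brake cleaner: flash point 29.4 °C ≤ 60 °C → Code R3 (Flammable Liquid).
Total Code R3: 6.1 L + (three 2.03 L containers = 6.09 L) = 12.19 L.
12.19 L > 10 L (passenger aircraft limit, Code R3) — over the limit.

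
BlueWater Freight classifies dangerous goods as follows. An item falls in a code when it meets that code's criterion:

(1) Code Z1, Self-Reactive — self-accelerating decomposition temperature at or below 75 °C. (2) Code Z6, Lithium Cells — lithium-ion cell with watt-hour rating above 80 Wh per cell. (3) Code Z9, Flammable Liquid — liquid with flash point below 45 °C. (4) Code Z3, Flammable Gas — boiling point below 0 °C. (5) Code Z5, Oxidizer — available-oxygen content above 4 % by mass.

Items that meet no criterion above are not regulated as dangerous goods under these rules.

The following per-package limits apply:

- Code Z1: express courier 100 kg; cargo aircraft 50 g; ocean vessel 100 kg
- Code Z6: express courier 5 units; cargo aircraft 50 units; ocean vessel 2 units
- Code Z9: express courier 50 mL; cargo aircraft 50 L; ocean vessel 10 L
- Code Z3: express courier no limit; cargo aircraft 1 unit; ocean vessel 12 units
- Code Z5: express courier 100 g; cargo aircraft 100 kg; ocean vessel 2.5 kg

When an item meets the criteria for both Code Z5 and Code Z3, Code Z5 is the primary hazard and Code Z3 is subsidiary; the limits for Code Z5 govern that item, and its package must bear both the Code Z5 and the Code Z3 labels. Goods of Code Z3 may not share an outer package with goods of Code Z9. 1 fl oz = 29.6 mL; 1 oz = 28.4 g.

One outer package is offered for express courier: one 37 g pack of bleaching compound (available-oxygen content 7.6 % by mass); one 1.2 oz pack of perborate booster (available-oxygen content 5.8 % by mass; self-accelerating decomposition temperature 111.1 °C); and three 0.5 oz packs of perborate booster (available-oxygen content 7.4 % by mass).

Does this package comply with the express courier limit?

No

With available-oxygen content 7.6 % by mass (> 4 % by mass), the bleaching compound falls in Code Z5.
Perborate booster: available-oxygen content 5.8 % by mass > 4 % by mass → Code Z5 (Oxidizer).
The perborate booster has available-oxygen content 7.4 % by mass, which is > 4 % by mass, so it is Code Z5 (Oxidizer).
Code Z5 net quantity: 37 g + (one 1.2 oz pack = 34.08 g) + (three 0.5 oz packs = 42.6 g) = 113.68 g.
113.68 g exceeds the express courier limit of 100 g for Code Z5.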